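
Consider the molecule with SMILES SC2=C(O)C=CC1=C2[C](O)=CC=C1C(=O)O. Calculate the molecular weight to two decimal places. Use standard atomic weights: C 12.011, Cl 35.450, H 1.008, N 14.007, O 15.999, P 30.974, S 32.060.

First, the molecular formula is C11H8O4S (counting implicit H from valence).
  C: 11 × 12.011 = 132.121
  H: 8 × 1.008 = 8.064
  O: 4 × 15.999 = 63.996
  S: 1 × 32.060 = 32.060
Sum: 11×12.011 + 8×1.008 + 4×15.999 + 1×32.060 = 236.241 → 236.24 g/mol.

236.24 g/mol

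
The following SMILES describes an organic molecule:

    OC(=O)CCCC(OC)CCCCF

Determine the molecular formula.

C10H19FO3

Walk through each heavy atom and fill implicit hydrogens from standard valence (C 4, N 3, O 2, S 2, halogen 1):
  atom 1: O, bond orders sum to 1 (valence 2) → 1 H
  atom 2: C, bond orders sum to 4 (valence 4) → 0 H
  atom 3: O, bond orders sum to 2 (valence 2) → 0 H
  atom 4: C, bond orders sum to 2 (valence 4) → 2 H
  atom 5: C, bond orders sum to 2 (valence 4) → 2 H
  atom 6: C, bond orders sum to 2 (valence 4) → 2 H
  atom 7: C, bond orders sum to 3 (valence 4) → 1 H
  atom 8: O, bond orders sum to 2 (valence 2) → 0 H
  atom 9: C, bond orders sum to 1 (valence 4) → 3 H
  atom 10: C, bond orders sum to 2 (valence 4) → 2 H
  atom 11: C, bond orders sum to 2 (valence 4) → 2 H
  atom 12: C, bond orders sum to 2 (valence 4) → 2 H
  atom 13: C, bond orders sum to 2 (valence 4) → 2 H
  atom 14: F (halogen, monovalent) → 0 H
Totals → C:10, H:19, F:1, O:3.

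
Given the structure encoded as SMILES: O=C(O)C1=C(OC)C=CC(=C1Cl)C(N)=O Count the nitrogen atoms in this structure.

1

Scan the SMILES for N atoms (remember two-letter symbols like Cl and Br are single atoms).
Nitrogen count: 1.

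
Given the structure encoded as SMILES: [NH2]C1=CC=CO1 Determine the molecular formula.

Walk through each heavy atom and fill implicit hydrogens from standard valence (C 4, N 3, O 2, S 2, halogen 1):
  atom 1: N with explicit H count 2
  atom 2: C, bond orders sum to 4 (valence 4) → 0 H
  atom 3: C, bond orders sum to 3 (valence 4) → 1 H
  atom 4: C, bond orders sum to 3 (valence 4) → 1 H
  atom 5: C, bond orders sum to 3 (valence 4) → 1 H
  atom 6: O, bond orders sum to 2 (valence 2) → 0 H
Totals → C:4, H:5, N:1, O:1.
In Hill order: C4H5NO.

C4H5NO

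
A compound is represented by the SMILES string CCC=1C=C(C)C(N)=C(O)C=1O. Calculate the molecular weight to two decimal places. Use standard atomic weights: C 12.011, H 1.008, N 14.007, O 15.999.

First, the molecular formula is C9H13NO2 (counting implicit H from valence).
  C: 9 × 12.011 = 108.099
  H: 13 × 1.008 = 13.104
  N: 1 × 14.007 = 14.007
  O: 2 × 15.999 = 31.998
Sum: 9×12.011 + 13×1.008 + 1×14.007 + 2×15.999 = 167.208 → 167.21 g/mol.

167.21 g/mol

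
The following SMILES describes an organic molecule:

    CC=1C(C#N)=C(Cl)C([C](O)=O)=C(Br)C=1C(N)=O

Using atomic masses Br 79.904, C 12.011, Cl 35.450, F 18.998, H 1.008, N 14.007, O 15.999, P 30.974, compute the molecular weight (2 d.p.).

317.52 g/mol

First, the molecular formula is C10H6BrClN2O3 (counting implicit H from valence).
  Br: 1 × 79.904 = 79.904
  C: 10 × 12.011 = 120.110
  Cl: 1 × 35.450 = 35.450
  H: 6 × 1.008 = 6.048
  N: 2 × 14.007 = 28.014
  O: 3 × 15.999 = 47.997
Sum: 1×79.904 + 10×12.011 + 1×35.450 + 6×1.008 + 2×14.007 + 3×15.999 = 317.523 → 317.52 g/mol.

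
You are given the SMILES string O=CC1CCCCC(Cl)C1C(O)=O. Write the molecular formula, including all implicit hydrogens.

Walk through each heavy atom and fill implicit hydrogens from standard valence (C 4, N 3, O 2, S 2, halogen 1):
  atom 1: O, bond orders sum to 2 (valence 2) → 0 H
  atom 2: C, bond orders sum to 3 (valence 4) → 1 H
  atom 3: C, bond orders sum to 3 (valence 4) → 1 H
  atom 4: C, bond orders sum to 2 (valence 4) → 2 H
  atom 5: C, bond orders sum to 2 (valence 4) → 2 H
  atom 6: C, bond orders sum to 2 (valence 4) → 2 H
  atom 7: C, bond orders sum to 2 (valence 4) → 2 H
  atom 8: C, bond orders sum to 3 (valence 4) → 1 H
  atom 9: Cl (halogen, monovalent) → 0 H
  atom 10: C, bond orders sum to 3 (valence 4) → 1 H
  atom 11: C, bond orders sum to 4 (valence 4) → 0 H
  atom 12: O, bond orders sum to 1 (valence 2) → 1 H
  atom 13: O, bond orders sum to 2 (valence 2) → 0 H
Totals → C:9, H:13, Cl:1, O:3.

C9H13ClO3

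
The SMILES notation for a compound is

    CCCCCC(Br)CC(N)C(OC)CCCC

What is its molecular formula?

Walk through each heavy atom and fill implicit hydrogens from standard valence (C 4, N 3, O 2, S 2, halogen 1):
  atom 1: C, bond orders sum to 1 (valence 4) → 3 H
  atom 2: C, bond orders sum to 2 (valence 4) → 2 H
  atom 3: C, bond orders sum to 2 (valence 4) → 2 H
  atom 4: C, bond orders sum to 2 (valence 4) → 2 H
  atom 5: C, bond orders sum to 2 (valence 4) → 2 H
  atom 6: C, bond orders sum to 3 (valence 4) → 1 H
  atom 7: Br (halogen, monovalent) → 0 H
  atom 8: C, bond orders sum to 2 (valence 4) → 2 H
  atom 9: C, bond orders sum to 3 (valence 4) → 1 H
  atom 10: N, bond orders sum to 1 (valence 3) → 2 H
  atom 11: C, bond orders sum to 3 (valence 4) → 1 H
  atom 12: O, bond orders sum to 2 (valence 2) → 0 H
  atom 13: C, bond orders sum to 1 (valence 4) → 3 H
  atom 14: C, bond orders sum to 2 (valence 4) → 2 H
  atom 15: C, bond orders sum to 2 (valence 4) → 2 H
  atom 16: C, bond orders sum to 2 (valence 4) → 2 H
  atom 17: C, bond orders sum to 1 (valence 4) → 3 H
Totals → C:14, H:30, Br:1, N:1, O:1.
In Hill order: C14H30BrNO.

C14H30BrNO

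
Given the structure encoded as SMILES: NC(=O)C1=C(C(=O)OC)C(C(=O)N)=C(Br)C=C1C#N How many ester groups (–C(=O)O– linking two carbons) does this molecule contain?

The ester motif appears at heavy-atom position 6 in the SMILES.
Other groups present: 2 amide, 1 nitrile.
Ester count: 1.

1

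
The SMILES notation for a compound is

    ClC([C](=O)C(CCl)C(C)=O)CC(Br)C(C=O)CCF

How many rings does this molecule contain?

In SMILES, each pair of matching ring-closure digits denotes one ring-closing bond; the number of such bonds equals the number of independent rings.
Ring-closure bonds here: 0.

0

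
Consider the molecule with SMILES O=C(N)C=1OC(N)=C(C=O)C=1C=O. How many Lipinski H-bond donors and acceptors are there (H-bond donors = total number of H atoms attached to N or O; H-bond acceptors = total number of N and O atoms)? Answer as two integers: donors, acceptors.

Donors: find every N or O and count the H atoms it carries.
  atom 1 (O): bond orders sum to 2 → 0 H
  atom 3 (N): bond orders sum to 1 → 2 H
  atom 5 (O): bond orders sum to 2 → 0 H
  atom 7 (N): bond orders sum to 1 → 2 H
  atom 10 (O): bond orders sum to 2 → 0 H
  atom 13 (O): bond orders sum to 2 → 0 H
Lipinski HBD = 4.
Acceptors: N atoms = 2, O atoms = 4 → HBA = 6.

4, 6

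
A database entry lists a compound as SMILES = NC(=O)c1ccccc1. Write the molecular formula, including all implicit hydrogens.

C7H7NO

Walk through each heavy atom and fill implicit hydrogens from standard valence (C 4, N 3, O 2, S 2, halogen 1); for lowercase aromatic atoms, an aromatic c carries 1 H when it has two neighbours and 0 H with three, and aromatic n carries 0 H:
  atom 1: N, bond orders sum to 1 (valence 3) → 2 H
  atom 2: C, bond orders sum to 4 (valence 4) → 0 H
  atom 3: O, bond orders sum to 2 (valence 2) → 0 H
  atom 4: aromatic c, 3 neighbours → 0 H
  atom 5: aromatic c, 2 neighbours → 1 H
  atom 6: aromatic c, 2 neighbours → 1 H
  atom 7: aromatic c, 2 neighbours → 1 H
  atom 8: aromatic c, 2 neighbours → 1 H
  atom 9: aromatic c, 2 neighbours → 1 H
Totals → C:7, H:7, N:1, O:1.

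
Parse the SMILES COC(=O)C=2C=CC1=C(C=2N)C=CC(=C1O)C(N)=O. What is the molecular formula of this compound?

C13H12N2O4

Walk through each heavy atom and fill implicit hydrogens from standard valence (C 4, N 3, O 2, S 2, halogen 1):
  atom 1: C, bond orders sum to 1 (valence 4) → 3 H
  atom 2: O, bond orders sum to 2 (valence 2) → 0 H
  atom 3: C, bond orders sum to 4 (valence 4) → 0 H
  atom 4: O, bond orders sum to 2 (valence 2) → 0 H
  atom 5: C, bond orders sum to 4 (valence 4) → 0 H
  atom 6: C, bond orders sum to 3 (valence 4) → 1 H
  atom 7: C, bond orders sum to 3 (valence 4) → 1 H
  atom 8: C, bond orders sum to 4 (valence 4) → 0 H
  atom 9: C, bond orders sum to 4 (valence 4) → 0 H
  atom 10: C, bond orders sum to 4 (valence 4) → 0 H
  atom 11: N, bond orders sum to 1 (valence 3) → 2 H
  atom 12: C, bond orders sum to 3 (valence 4) → 1 H
  atom 13: C, bond orders sum to 3 (valence 4) → 1 H
  atom 14: C, bond orders sum to 4 (valence 4) → 0 H
  atom 15: C, bond orders sum to 4 (valence 4) → 0 H
  atom 16: O, bond orders sum to 1 (valence 2) → 1 H
  atom 17: C, bond orders sum to 4 (valence 4) → 0 H
  atom 18: N, bond orders sum to 1 (valence 3) → 2 H
  atom 19: O, bond orders sum to 2 (valence 2) → 0 H
Totals → C:13, H:12, N:2, O:4.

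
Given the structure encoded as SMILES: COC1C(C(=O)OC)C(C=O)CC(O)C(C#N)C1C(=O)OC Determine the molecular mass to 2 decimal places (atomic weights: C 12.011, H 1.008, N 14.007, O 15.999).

First, the molecular formula is C14H19NO7 (counting implicit H from valence).
  C: 14 × 12.011 = 168.154
  H: 19 × 1.008 = 19.152
  N: 1 × 14.007 = 14.007
  O: 7 × 15.999 = 111.993
Sum: 14×12.011 + 19×1.008 + 1×14.007 + 7×15.999 = 313.306 → 313.31 g/mol.

313.31 g/mol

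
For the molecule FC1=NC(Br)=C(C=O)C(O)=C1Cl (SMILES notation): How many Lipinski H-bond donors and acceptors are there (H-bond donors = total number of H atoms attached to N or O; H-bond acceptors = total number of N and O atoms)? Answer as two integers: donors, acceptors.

Donors: find every N or O and count the H atoms it carries.
  atom 3 (N): bond orders sum to 3 → 0 H
  atom 8 (O): bond orders sum to 2 → 0 H
  atom 10 (O): bond orders sum to 1 → 1 H
Lipinski HBD = 1.
Acceptors: N atoms = 1, O atoms = 2 → HBA = 3.

1, 3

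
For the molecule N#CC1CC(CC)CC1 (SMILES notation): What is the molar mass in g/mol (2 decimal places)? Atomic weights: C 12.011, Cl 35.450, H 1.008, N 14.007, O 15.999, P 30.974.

123.20 g/mol

First, the molecular formula is C8H13N (counting implicit H from valence).
  C: 8 × 12.011 = 96.088
  H: 13 × 1.008 = 13.104
  N: 1 × 14.007 = 14.007
Sum: 8×12.011 + 13×1.008 + 1×14.007 = 123.199 → 123.20 g/mol.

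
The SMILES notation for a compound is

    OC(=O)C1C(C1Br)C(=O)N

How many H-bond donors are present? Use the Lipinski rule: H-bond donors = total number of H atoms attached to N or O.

Donors: find every N or O and count the H atoms it carries.
  atom 1 (O): bond orders sum to 1 → 1 H
  atom 3 (O): bond orders sum to 2 → 0 H
  atom 9 (O): bond orders sum to 2 → 0 H
  atom 10 (N): bond orders sum to 1 → 2 H
Lipinski HBD = 3.

3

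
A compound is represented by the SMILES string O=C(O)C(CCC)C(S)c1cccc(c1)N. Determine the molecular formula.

Walk through each heavy atom and fill implicit hydrogens from standard valence (C 4, N 3, O 2, S 2, halogen 1); for lowercase aromatic atoms, an aromatic c carries 1 H when it has two neighbours and 0 H with three, and aromatic n carries 0 H:
  atom 1: O, bond orders sum to 2 (valence 2) → 0 H
  atom 2: C, bond orders sum to 4 (valence 4) → 0 H
  atom 3: O, bond orders sum to 1 (valence 2) → 1 H
  atom 4: C, bond orders sum to 3 (valence 4) → 1 H
  atom 5: C, bond orders sum to 2 (valence 4) → 2 H
  atom 6: C, bond orders sum to 2 (valence 4) → 2 H
  atom 7: C, bond orders sum to 1 (valence 4) → 3 H
  atom 8: C, bond orders sum to 3 (valence 4) → 1 H
  atom 9: S, bond orders sum to 1 (valence 2) → 1 H
  atom 10: aromatic c, 3 neighbours → 0 H
  atom 11: aromatic c, 2 neighbours → 1 H
  atom 12: aromatic c, 2 neighbours → 1 H
  atom 13: aromatic c, 2 neighbours → 1 H
  atom 14: aromatic c, 3 neighbours → 0 H
  atom 15: aromatic c, 2 neighbours → 1 H
  atom 16: N, bond orders sum to 1 (valence 3) → 2 H
Totals → C:12, H:17, N:1, O:2, S:1.
In Hill order: C12H17NO2S.

C12H17NO2S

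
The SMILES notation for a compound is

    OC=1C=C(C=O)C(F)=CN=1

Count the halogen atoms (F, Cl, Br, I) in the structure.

Halogen atoms appear at heavy-atom position 8 (1×F).
Other groups present: 1 aldehyde, 1 hydroxyl.
Halogen count: 1.

1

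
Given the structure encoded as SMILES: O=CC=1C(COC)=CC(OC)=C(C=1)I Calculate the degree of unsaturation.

Molecular formula: C10H11IO3.
DoU = (2C + 2 + N − H − X) / 2, where X is the halogen count and O/S are ignored.
    = (2·10 + 2 + 0 − 11 − 1) / 2 = 10 / 2 = 5.

5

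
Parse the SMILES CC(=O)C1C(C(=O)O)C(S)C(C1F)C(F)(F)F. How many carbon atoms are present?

Count every carbon token in the SMILES (each C, including those in ring-closure positions and inside branches).
Carbon count: 9.

9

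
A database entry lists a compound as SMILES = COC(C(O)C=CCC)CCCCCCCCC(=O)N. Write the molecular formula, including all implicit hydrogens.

Walk through each heavy atom and fill implicit hydrogens from standard valence (C 4, N 3, O 2, S 2, halogen 1):
  atom 1: C, bond orders sum to 1 (valence 4) → 3 H
  atom 2: O, bond orders sum to 2 (valence 2) → 0 H
  atom 3: C, bond orders sum to 3 (valence 4) → 1 H
  atom 4: C, bond orders sum to 3 (valence 4) → 1 H
  atom 5: O, bond orders sum to 1 (valence 2) → 1 H
  atom 6: C, bond orders sum to 3 (valence 4) → 1 H
  atom 7: C, bond orders sum to 3 (valence 4) → 1 H
  atom 8: C, bond orders sum to 2 (valence 4) → 2 H
  atom 9: C, bond orders sum to 1 (valence 4) → 3 H
  atom 10: C, bond orders sum to 2 (valence 4) → 2 H
  atom 11: C, bond orders sum to 2 (valence 4) → 2 H
  atom 12: C, bond orders sum to 2 (valence 4) → 2 H
  atom 13: C, bond orders sum to 2 (valence 4) → 2 H
  atom 14: C, bond orders sum to 2 (valence 4) → 2 H
  atom 15: C, bond orders sum to 2 (valence 4) → 2 H
  atom 16: C, bond orders sum to 2 (valence 4) → 2 H
  atom 17: C, bond orders sum to 2 (valence 4) → 2 H
  atom 18: C, bond orders sum to 4 (valence 4) → 0 H
  atom 19: O, bond orders sum to 2 (valence 2) → 0 H
  atom 20: N, bond orders sum to 1 (valence 3) → 2 H
Totals → C:16, H:31, N:1, O:3.
In Hill order: C16H31NO3.

C16H31NO3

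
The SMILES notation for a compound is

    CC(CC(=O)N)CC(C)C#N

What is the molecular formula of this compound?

Walk through each heavy atom and fill implicit hydrogens from standard valence (C 4, N 3, O 2, S 2, halogen 1):
  atom 1: C, bond orders sum to 1 (valence 4) → 3 H
  atom 2: C, bond orders sum to 3 (valence 4) → 1 H
  atom 3: C, bond orders sum to 2 (valence 4) → 2 H
  atom 4: C, bond orders sum to 4 (valence 4) → 0 H
  atom 5: O, bond orders sum to 2 (valence 2) → 0 H
  atom 6: N, bond orders sum to 1 (valence 3) → 2 H
  atom 7: C, bond orders sum to 2 (valence 4) → 2 H
  atom 8: C, bond orders sum to 3 (valence 4) → 1 H
  atom 9: C, bond orders sum to 1 (valence 4) → 3 H
  atom 10: C, bond orders sum to 4 (valence 4) → 0 H
  atom 11: N, bond orders sum to 3 (valence 3) → 0 H
Totals → C:8, H:14, N:2, O:1.

C8H14N2O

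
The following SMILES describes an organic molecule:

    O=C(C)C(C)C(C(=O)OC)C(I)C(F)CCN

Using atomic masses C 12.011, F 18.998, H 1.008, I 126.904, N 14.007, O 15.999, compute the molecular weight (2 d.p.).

359.18 g/mol

First, the molecular formula is C11H19FINO3 (counting implicit H from valence).
  C: 11 × 12.011 = 132.121
  F: 1 × 18.998 = 18.998
  H: 19 × 1.008 = 19.152
  I: 1 × 126.904 = 126.904
  N: 1 × 14.007 = 14.007
  O: 3 × 15.999 = 47.997
Sum: 11×12.011 + 1×18.998 + 19×1.008 + 1×126.904 + 1×14.007 + 3×15.999 = 359.179 → 359.18 g/mol.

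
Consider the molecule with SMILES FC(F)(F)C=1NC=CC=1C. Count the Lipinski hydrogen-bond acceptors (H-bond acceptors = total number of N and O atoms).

1

N atoms: 1; O atoms: 0.
Lipinski HBA = 1 + 0 = 1.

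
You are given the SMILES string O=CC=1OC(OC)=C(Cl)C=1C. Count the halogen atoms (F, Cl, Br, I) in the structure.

Halogen atoms appear at heavy-atom position 9 (1×Cl).
Other groups present: 1 aldehyde, 1 ether.
Halogen count: 1.

1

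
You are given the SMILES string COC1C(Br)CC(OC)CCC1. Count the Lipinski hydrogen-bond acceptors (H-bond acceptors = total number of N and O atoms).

2

N atoms: 0; O atoms: 2.
Lipinski HBA = 0 + 2 = 2.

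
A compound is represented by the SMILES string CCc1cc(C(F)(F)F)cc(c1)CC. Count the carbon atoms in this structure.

Count every carbon token in the SMILES (each C, including those in ring-closure positions and inside branches).
Carbon count: 11.

11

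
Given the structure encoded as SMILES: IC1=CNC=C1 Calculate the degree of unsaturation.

3

Degree of unsaturation = (number of rings) + (number of π bonds).
Ring closures in the SMILES: 1.
π bonds: 2 double bonds (each 1 DoU) → 2 DoU from unsaturation.
Total DoU = 1 + 2 = 3.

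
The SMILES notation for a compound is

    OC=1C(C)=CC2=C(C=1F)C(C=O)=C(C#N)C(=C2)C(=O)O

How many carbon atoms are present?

14

Count every carbon token in the SMILES (each C, including those in ring-closure positions and inside branches).
Carbon count: 14.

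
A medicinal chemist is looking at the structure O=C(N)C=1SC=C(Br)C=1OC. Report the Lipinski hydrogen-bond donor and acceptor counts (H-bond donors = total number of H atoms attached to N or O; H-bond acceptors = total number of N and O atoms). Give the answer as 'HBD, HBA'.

Donors: find every N or O and count the H atoms it carries.
  atom 1 (O): bond orders sum to 2 → 0 H
  atom 3 (N): bond orders sum to 1 → 2 H
  atom 10 (O): bond orders sum to 2 → 0 H
Lipinski HBD = 2.
Acceptors: N atoms = 1, O atoms = 2 → HBA = 3.

2, 3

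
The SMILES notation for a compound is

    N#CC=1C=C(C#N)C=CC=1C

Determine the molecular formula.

Walk through each heavy atom and fill implicit hydrogens from standard valence (C 4, N 3, O 2, S 2, halogen 1):
  atom 1: N, bond orders sum to 3 (valence 3) → 0 H
  atom 2: C, bond orders sum to 4 (valence 4) → 0 H
  atom 3: C, bond orders sum to 4 (valence 4) → 0 H
  atom 4: C, bond orders sum to 3 (valence 4) → 1 H
  atom 5: C, bond orders sum to 4 (valence 4) → 0 H
  atom 6: C, bond orders sum to 4 (valence 4) → 0 H
  atom 7: N, bond orders sum to 3 (valence 3) → 0 H
  atom 8: C, bond orders sum to 3 (valence 4) → 1 H
  atom 9: C, bond orders sum to 3 (valence 4) → 1 H
  atom 10: C, bond orders sum to 4 (valence 4) → 0 H
  atom 11: C, bond orders sum to 1 (valence 4) → 3 H
Totals → C:9, H:6, N:2.
In Hill order: C9H6N2.

C9H6N2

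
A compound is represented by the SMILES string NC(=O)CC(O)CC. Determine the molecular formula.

C5H11NO2

Walk through each heavy atom and fill implicit hydrogens from standard valence (C 4, N 3, O 2, S 2, halogen 1):
  atom 1: N, bond orders sum to 1 (valence 3) → 2 H
  atom 2: C, bond orders sum to 4 (valence 4) → 0 H
  atom 3: O, bond orders sum to 2 (valence 2) → 0 H
  atom 4: C, bond orders sum to 2 (valence 4) → 2 H
  atom 5: C, bond orders sum to 3 (valence 4) → 1 H
  atom 6: O, bond orders sum to 1 (valence 2) → 1 H
  atom 7: C, bond orders sum to 2 (valence 4) → 2 H
  atom 8: C, bond orders sum to 1 (valence 4) → 3 H
Totals → C:5, H:11, N:1, O:2.
In Hill order: C5H11NO2.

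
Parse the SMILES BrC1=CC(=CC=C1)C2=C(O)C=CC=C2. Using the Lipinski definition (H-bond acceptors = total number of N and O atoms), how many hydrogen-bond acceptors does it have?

N atoms: 0; O atoms: 1.
Lipinski HBA = 0 + 1 = 1.

1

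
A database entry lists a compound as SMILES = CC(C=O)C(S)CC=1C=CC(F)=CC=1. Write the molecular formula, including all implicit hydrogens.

Walk through each heavy atom and fill implicit hydrogens from standard valence (C 4, N 3, O 2, S 2, halogen 1):
  atom 1: C, bond orders sum to 1 (valence 4) → 3 H
  atom 2: C, bond orders sum to 3 (valence 4) → 1 H
  atom 3: C, bond orders sum to 3 (valence 4) → 1 H
  atom 4: O, bond orders sum to 2 (valence 2) → 0 H
  atom 5: C, bond orders sum to 3 (valence 4) → 1 H
  atom 6: S, bond orders sum to 1 (valence 2) → 1 H
  atom 7: C, bond orders sum to 2 (valence 4) → 2 H
  atom 8: C, bond orders sum to 4 (valence 4) → 0 H
  atom 9: C, bond orders sum to 3 (valence 4) → 1 H
  atom 10: C, bond orders sum to 3 (valence 4) → 1 H
  atom 11: C, bond orders sum to 4 (valence 4) → 0 H
  atom 12: F (halogen, monovalent) → 0 H
  atom 13: C, bond orders sum to 3 (valence 4) → 1 H
  atom 14: C, bond orders sum to 3 (valence 4) → 1 H
Totals → C:11, H:13, F:1, O:1, S:1.
In Hill order: C11H13FOS.

C11H13FOS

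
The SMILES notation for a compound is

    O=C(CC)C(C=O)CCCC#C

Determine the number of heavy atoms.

Every atom symbol written in the SMILES (organic subset) is one heavy atom; implicit H are not written.
Heavy atoms by element → C:10, O:2.
Total: 12.

12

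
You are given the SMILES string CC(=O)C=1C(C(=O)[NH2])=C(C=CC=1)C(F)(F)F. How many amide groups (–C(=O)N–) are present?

1

The amide motif appears at heavy-atom position 6 in the SMILES.
Other groups present: 1 ketone.
Amide count: 1.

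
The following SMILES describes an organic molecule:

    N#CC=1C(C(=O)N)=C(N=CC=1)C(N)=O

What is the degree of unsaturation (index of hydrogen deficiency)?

Degree of unsaturation = (number of rings) + (number of π bonds).
Ring closures in the SMILES: 1.
π bonds: 5 double bonds (each 1 DoU), 1 triple bond (each 2 DoU) → 7 DoU from unsaturation.
Total DoU = 1 + 7 = 8.

8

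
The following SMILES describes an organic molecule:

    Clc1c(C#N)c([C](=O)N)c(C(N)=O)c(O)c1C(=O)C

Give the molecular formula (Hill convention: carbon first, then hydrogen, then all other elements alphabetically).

C11H8ClN3O4

Walk through each heavy atom and fill implicit hydrogens from standard valence (C 4, N 3, O 2, S 2, halogen 1); for lowercase aromatic atoms, an aromatic c carries 1 H when it has two neighbours and 0 H with three, and aromatic n carries 0 H:
  atom 1: Cl (halogen, monovalent) → 0 H
  atom 2: aromatic c, 3 neighbours → 0 H
  atom 3: aromatic c, 3 neighbours → 0 H
  atom 4: C, bond orders sum to 4 (valence 4) → 0 H
  atom 5: N, bond orders sum to 3 (valence 3) → 0 H
  atom 6: aromatic c, 3 neighbours → 0 H
  atom 7: C with explicit H count 0
  atom 8: O, bond orders sum to 2 (valence 2) → 0 H
  atom 9: N, bond orders sum to 1 (valence 3) → 2 H
  atom 10: aromatic c, 3 neighbours → 0 H
  atom 11: C, bond orders sum to 4 (valence 4) → 0 H
  atom 12: N, bond orders sum to 1 (valence 3) → 2 H
  atom 13: O, bond orders sum to 2 (valence 2) → 0 H
  atom 14: aromatic c, 3 neighbours → 0 H
  atom 15: O, bond orders sum to 1 (valence 2) → 1 H
  atom 16: aromatic c, 3 neighbours → 0 H
  atom 17: C, bond orders sum to 4 (valence 4) → 0 H
  atom 18: O, bond orders sum to 2 (valence 2) → 0 H
  atom 19: C, bond orders sum to 1 (valence 4) → 3 H
Totals → C:11, H:8, Cl:1, N:3, O:4.
In Hill order: C11H8ClN3O4.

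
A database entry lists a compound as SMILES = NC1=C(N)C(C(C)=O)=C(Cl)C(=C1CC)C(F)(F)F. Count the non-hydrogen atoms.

18

Every atom symbol written in the SMILES (organic subset) is one heavy atom; implicit H are not written.
Heavy atoms by element → C:11, Cl:1, F:3, N:2, O:1.
Total: 18.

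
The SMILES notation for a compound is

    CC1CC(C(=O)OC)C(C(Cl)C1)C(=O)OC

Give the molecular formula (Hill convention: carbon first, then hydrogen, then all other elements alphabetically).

C11H17ClO4

Walk through each heavy atom and fill implicit hydrogens from standard valence (C 4, N 3, O 2, S 2, halogen 1):
  atom 1: C, bond orders sum to 1 (valence 4) → 3 H
  atom 2: C, bond orders sum to 3 (valence 4) → 1 H
  atom 3: C, bond orders sum to 2 (valence 4) → 2 H
  atom 4: C, bond orders sum to 3 (valence 4) → 1 H
  atom 5: C, bond orders sum to 4 (valence 4) → 0 H
  atom 6: O, bond orders sum to 2 (valence 2) → 0 H
  atom 7: O, bond orders sum to 2 (valence 2) → 0 H
  atom 8: C, bond orders sum to 1 (valence 4) → 3 H
  atom 9: C, bond orders sum to 3 (valence 4) → 1 H
  atom 10: C, bond orders sum to 3 (valence 4) → 1 H
  atom 11: Cl (halogen, monovalent) → 0 H
  atom 12: C, bond orders sum to 2 (valence 4) → 2 H
  atom 13: C, bond orders sum to 4 (valence 4) → 0 H
  atom 14: O, bond orders sum to 2 (valence 2) → 0 H
  atom 15: O, bond orders sum to 2 (valence 2) → 0 H
  atom 16: C, bond orders sum to 1 (valence 4) → 3 H
Totals → C:11, H:17, Cl:1, O:4.
In Hill order: C11H17ClO4.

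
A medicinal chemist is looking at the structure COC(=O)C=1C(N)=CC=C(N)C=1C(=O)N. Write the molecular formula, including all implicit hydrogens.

C9H11N3O3

Walk through each heavy atom and fill implicit hydrogens from standard valence (C 4, N 3, O 2, S 2, halogen 1):
  atom 1: C, bond orders sum to 1 (valence 4) → 3 H
  atom 2: O, bond orders sum to 2 (valence 2) → 0 H
  atom 3: C, bond orders sum to 4 (valence 4) → 0 H
  atom 4: O, bond orders sum to 2 (valence 2) → 0 H
  atom 5: C, bond orders sum to 4 (valence 4) → 0 H
  atom 6: C, bond orders sum to 4 (valence 4) → 0 H
  atom 7: N, bond orders sum to 1 (valence 3) → 2 H
  atom 8: C, bond orders sum to 3 (valence 4) → 1 H
  atom 9: C, bond orders sum to 3 (valence 4) → 1 H
  atom 10: C, bond orders sum to 4 (valence 4) → 0 H
  atom 11: N, bond orders sum to 1 (valence 3) → 2 H
  atom 12: C, bond orders sum to 4 (valence 4) → 0 H
  atom 13: C, bond orders sum to 4 (valence 4) → 0 H
  atom 14: O, bond orders sum to 2 (valence 2) → 0 H
  atom 15: N, bond orders sum to 1 (valence 3) → 2 H
Totals → C:9, H:11, N:3, O:3.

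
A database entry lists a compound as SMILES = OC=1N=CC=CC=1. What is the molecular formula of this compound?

Walk through each heavy atom and fill implicit hydrogens from standard valence (C 4, N 3, O 2, S 2, halogen 1):
  atom 1: O, bond orders sum to 1 (valence 2) → 1 H
  atom 2: C, bond orders sum to 4 (valence 4) → 0 H
  atom 3: N, bond orders sum to 3 (valence 3) → 0 H
  atom 4: C, bond orders sum to 3 (valence 4) → 1 H
  atom 5: C, bond orders sum to 3 (valence 4) → 1 H
  atom 6: C, bond orders sum to 3 (valence 4) → 1 H
  atom 7: C, bond orders sum to 3 (valence 4) → 1 H
Totals → C:5, H:5, N:1, O:1.
In Hill order: C5H5NO.

C5H5NO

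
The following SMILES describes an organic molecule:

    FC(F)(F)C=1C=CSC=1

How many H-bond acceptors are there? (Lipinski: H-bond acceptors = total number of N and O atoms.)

N atoms: 0; O atoms: 0.
Lipinski HBA = 0 + 0 = 0.

0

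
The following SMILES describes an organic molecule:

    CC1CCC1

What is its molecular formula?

Walk through each heavy atom and fill implicit hydrogens from standard valence (C 4, N 3, O 2, S 2, halogen 1):
  atom 1: C, bond orders sum to 1 (valence 4) → 3 H
  atom 2: C, bond orders sum to 3 (valence 4) → 1 H
  atom 3: C, bond orders sum to 2 (valence 4) → 2 H
  atom 4: C, bond orders sum to 2 (valence 4) → 2 H
  atom 5: C, bond orders sum to 2 (valence 4) → 2 H
Totals → C:5, H:10.

C5H10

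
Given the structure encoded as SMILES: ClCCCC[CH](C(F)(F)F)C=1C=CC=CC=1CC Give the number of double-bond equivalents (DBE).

4

Degree of unsaturation = (number of rings) + (number of π bonds).
Ring closures in the SMILES: 1.
π bonds: 3 double bonds (each 1 DoU) → 3 DoU from unsaturation.
Total DoU = 1 + 3 = 4.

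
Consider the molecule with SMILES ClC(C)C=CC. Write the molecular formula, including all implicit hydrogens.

C5H9Cl

Walk through each heavy atom and fill implicit hydrogens from standard valence (C 4, N 3, O 2, S 2, halogen 1):
  atom 1: Cl (halogen, monovalent) → 0 H
  atom 2: C, bond orders sum to 3 (valence 4) → 1 H
  atom 3: C, bond orders sum to 1 (valence 4) → 3 H
  atom 4: C, bond orders sum to 3 (valence 4) → 1 H
  atom 5: C, bond orders sum to 3 (valence 4) → 1 H
  atom 6: C, bond orders sum to 1 (valence 4) → 3 H
Totals → C:5, H:9, Cl:1.
In Hill order: C5H9Cl.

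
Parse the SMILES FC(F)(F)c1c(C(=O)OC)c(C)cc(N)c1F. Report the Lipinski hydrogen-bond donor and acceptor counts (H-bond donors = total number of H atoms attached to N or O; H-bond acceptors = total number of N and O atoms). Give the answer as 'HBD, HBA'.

Donors: find every N or O and count the H atoms it carries.
  atom 8 (O): bond orders sum to 2 → 0 H
  atom 9 (O): bond orders sum to 2 → 0 H
  atom 15 (N): bond orders sum to 1 → 2 H
Lipinski HBD = 2.
Acceptors: N atoms = 1, O atoms = 2 → HBA = 3.

2, 3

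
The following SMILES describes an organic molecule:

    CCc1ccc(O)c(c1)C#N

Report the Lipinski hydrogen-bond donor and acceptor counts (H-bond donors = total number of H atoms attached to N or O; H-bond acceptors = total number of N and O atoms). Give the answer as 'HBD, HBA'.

Donors: find every N or O and count the H atoms it carries.
  atom 7 (O): bond orders sum to 1 → 1 H
  atom 11 (N): bond orders sum to 3 → 0 H
Lipinski HBD = 1.
Acceptors: N atoms = 1, O atoms = 1 → HBA = 2.

1, 2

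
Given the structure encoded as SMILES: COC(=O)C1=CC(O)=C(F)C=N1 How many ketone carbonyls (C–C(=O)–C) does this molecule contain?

0

Scan the SMILES for the ketone motif — none present.
Groups that are present: 1 ester, 1 hydroxyl.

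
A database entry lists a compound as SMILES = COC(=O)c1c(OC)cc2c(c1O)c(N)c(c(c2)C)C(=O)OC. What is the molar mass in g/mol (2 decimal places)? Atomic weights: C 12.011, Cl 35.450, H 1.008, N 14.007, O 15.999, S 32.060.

319.31 g/mol

First, the molecular formula is C16H17NO6 (counting implicit H from valence).
  C: 16 × 12.011 = 192.176
  H: 17 × 1.008 = 17.136
  N: 1 × 14.007 = 14.007
  O: 6 × 15.999 = 95.994
Sum: 16×12.011 + 17×1.008 + 1×14.007 + 6×15.999 = 319.313 → 319.31 g/mol.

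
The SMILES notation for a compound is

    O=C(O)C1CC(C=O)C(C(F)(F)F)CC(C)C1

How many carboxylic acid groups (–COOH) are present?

1

The carboxylic acid motif appears at heavy-atom position 2 in the SMILES.
Other groups present: 1 aldehyde.
Carboxylic acid count: 1.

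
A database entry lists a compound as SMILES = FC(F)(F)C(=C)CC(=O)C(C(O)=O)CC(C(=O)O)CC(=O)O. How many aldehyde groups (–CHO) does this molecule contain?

0

Scan the SMILES for the aldehyde motif — none present.
Groups that are present: 1 alkene, 3 carboxylic acid, 1 ketone.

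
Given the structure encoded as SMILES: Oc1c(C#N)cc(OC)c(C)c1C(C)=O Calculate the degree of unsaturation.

Molecular formula: C11H11NO3.
DoU = (2C + 2 + N − H − X) / 2, where X is the halogen count and O/S are ignored.
    = (2·11 + 2 + 1 − 11 − 0) / 2 = 14 / 2 = 7.

7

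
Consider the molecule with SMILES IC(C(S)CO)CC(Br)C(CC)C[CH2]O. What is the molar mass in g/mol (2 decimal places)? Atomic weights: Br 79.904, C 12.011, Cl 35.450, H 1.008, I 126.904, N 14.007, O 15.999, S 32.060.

First, the molecular formula is C10H20BrIO2S (counting implicit H from valence).
  Br: 1 × 79.904 = 79.904
  C: 10 × 12.011 = 120.110
  H: 20 × 1.008 = 20.160
  I: 1 × 126.904 = 126.904
  O: 2 × 15.999 = 31.998
  S: 1 × 32.060 = 32.060
Sum: 1×79.904 + 10×12.011 + 20×1.008 + 1×126.904 + 2×15.999 + 1×32.060 = 411.136 → 411.14 g/mol.

411.14 g/mol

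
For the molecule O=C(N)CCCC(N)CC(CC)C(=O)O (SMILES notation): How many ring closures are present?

0

In SMILES, each pair of matching ring-closure digits denotes one ring-closing bond; the number of such bonds equals the number of independent rings.
Ring-closure bonds here: 0.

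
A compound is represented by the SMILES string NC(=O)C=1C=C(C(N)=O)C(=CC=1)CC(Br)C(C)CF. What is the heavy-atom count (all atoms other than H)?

Every atom symbol written in the SMILES (organic subset) is one heavy atom; implicit H are not written.
Heavy atoms by element → Br:1, C:13, F:1, N:2, O:2.
Total: 19.

19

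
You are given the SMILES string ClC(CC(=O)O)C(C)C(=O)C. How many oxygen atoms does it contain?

3

Scan the SMILES for O atoms (remember two-letter symbols like Cl and Br are single atoms).
Oxygen count: 3.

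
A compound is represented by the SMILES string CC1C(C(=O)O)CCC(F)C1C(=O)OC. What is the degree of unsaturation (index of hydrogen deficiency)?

Molecular formula: C10H15FO4.
DoU = (2C + 2 + N − H − X) / 2, where X is the halogen count and O/S are ignored.
    = (2·10 + 2 + 0 − 15 − 1) / 2 = 6 / 2 = 3.

3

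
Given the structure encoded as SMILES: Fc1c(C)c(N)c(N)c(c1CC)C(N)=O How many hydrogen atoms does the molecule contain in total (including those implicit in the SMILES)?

14

Walk through each heavy atom and fill implicit hydrogens from standard valence (C 4, N 3, O 2, S 2, halogen 1); for lowercase aromatic atoms, an aromatic c carries 1 H when it has two neighbours and 0 H with three, and aromatic n carries 0 H:
  atom 1: F (halogen, monovalent) → 0 H
  atom 2: aromatic c, 3 neighbours → 0 H
  atom 3: aromatic c, 3 neighbours → 0 H
  atom 4: C, bond orders sum to 1 (valence 4) → 3 H
  atom 5: aromatic c, 3 neighbours → 0 H
  atom 6: N, bond orders sum to 1 (valence 3) → 2 H
  atom 7: aromatic c, 3 neighbours → 0 H
  atom 8: N, bond orders sum to 1 (valence 3) → 2 H
  atom 9: aromatic c, 3 neighbours → 0 H
  atom 10: aromatic c, 3 neighbours → 0 H
  atom 11: C, bond orders sum to 2 (valence 4) → 2 H
  atom 12: C, bond orders sum to 1 (valence 4) → 3 H
  atom 13: C, bond orders sum to 4 (valence 4) → 0 H
  atom 14: N, bond orders sum to 1 (valence 3) → 2 H
  atom 15: O, bond orders sum to 2 (valence 2) → 0 H
Total hydrogens: 14.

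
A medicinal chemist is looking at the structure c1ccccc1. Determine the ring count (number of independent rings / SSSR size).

1

In SMILES, each pair of matching ring-closure digits denotes one ring-closing bond; the number of such bonds equals the number of independent rings.
Ring-closure bonds here: 1.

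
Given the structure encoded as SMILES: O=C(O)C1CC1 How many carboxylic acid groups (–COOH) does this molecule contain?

1

The carboxylic acid motif appears at heavy-atom position 2 in the SMILES.
Carboxylic acid count: 1.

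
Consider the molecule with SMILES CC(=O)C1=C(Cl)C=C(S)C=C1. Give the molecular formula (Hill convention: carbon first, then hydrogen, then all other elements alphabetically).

C8H7ClOS

Walk through each heavy atom and fill implicit hydrogens from standard valence (C 4, N 3, O 2, S 2, halogen 1):
  atom 1: C, bond orders sum to 1 (valence 4) → 3 H
  atom 2: C, bond orders sum to 4 (valence 4) → 0 H
  atom 3: O, bond orders sum to 2 (valence 2) → 0 H
  atom 4: C, bond orders sum to 4 (valence 4) → 0 H
  atom 5: C, bond orders sum to 4 (valence 4) → 0 H
  atom 6: Cl (halogen, monovalent) → 0 H
  atom 7: C, bond orders sum to 3 (valence 4) → 1 H
  atom 8: C, bond orders sum to 4 (valence 4) → 0 H
  atom 9: S, bond orders sum to 1 (valence 2) → 1 H
  atom 10: C, bond orders sum to 3 (valence 4) → 1 H
  atom 11: C, bond orders sum to 3 (valence 4) → 1 H
Totals → C:8, H:7, Cl:1, O:1, S:1.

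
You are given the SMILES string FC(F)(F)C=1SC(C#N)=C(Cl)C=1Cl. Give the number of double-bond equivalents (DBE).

5

Molecular formula: C6Cl2F3NS.
DoU = (2C + 2 + N − H − X) / 2, where X is the halogen count and O/S are ignored.
    = (2·6 + 2 + 1 − 0 − 5) / 2 = 10 / 2 = 5.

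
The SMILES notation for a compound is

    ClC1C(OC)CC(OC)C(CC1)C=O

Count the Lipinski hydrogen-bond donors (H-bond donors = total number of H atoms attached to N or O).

Donors: find every N or O and count the H atoms it carries.
  atom 4 (O): bond orders sum to 2 → 0 H
  atom 8 (O): bond orders sum to 2 → 0 H
  atom 14 (O): bond orders sum to 2 → 0 H
Lipinski HBD = 0.

0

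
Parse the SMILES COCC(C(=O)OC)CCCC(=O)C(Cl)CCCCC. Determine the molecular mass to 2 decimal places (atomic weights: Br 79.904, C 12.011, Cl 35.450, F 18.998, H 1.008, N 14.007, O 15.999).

306.83 g/mol

First, the molecular formula is C15H27ClO4 (counting implicit H from valence).
  C: 15 × 12.011 = 180.165
  Cl: 1 × 35.450 = 35.450
  H: 27 × 1.008 = 27.216
  O: 4 × 15.999 = 63.996
Sum: 15×12.011 + 1×35.450 + 27×1.008 + 4×15.999 = 306.827 → 306.83 g/mol.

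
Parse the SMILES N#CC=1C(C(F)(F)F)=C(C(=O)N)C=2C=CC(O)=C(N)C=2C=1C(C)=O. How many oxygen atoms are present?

Scan the SMILES for O atoms (remember two-letter symbols like Cl and Br are single atoms).
Oxygen count: 3.

3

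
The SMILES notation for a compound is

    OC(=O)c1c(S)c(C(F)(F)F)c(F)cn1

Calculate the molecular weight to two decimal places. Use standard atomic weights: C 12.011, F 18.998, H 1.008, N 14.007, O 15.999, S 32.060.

241.16 g/mol

First, the molecular formula is C7H3F4NO2S (counting implicit H from valence).
  C: 7 × 12.011 = 84.077
  F: 4 × 18.998 = 75.992
  H: 3 × 1.008 = 3.024
  N: 1 × 14.007 = 14.007
  O: 2 × 15.999 = 31.998
  S: 1 × 32.060 = 32.060
Sum: 7×12.011 + 4×18.998 + 3×1.008 + 1×14.007 + 2×15.999 + 1×32.060 = 241.158 → 241.16 g/mol.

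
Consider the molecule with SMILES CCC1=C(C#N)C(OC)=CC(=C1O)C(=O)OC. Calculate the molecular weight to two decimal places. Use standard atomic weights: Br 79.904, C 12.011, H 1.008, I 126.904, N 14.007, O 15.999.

235.24 g/mol

First, the molecular formula is C12H13NO4 (counting implicit H from valence).
  C: 12 × 12.011 = 144.132
  H: 13 × 1.008 = 13.104
  N: 1 × 14.007 = 14.007
  O: 4 × 15.999 = 63.996
Sum: 12×12.011 + 13×1.008 + 1×14.007 + 4×15.999 = 235.239 → 235.24 g/mol.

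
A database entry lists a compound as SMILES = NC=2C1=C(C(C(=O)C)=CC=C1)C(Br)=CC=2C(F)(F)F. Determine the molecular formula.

Walk through each heavy atom and fill implicit hydrogens from standard valence (C 4, N 3, O 2, S 2, halogen 1):
  atom 1: N, bond orders sum to 1 (valence 3) → 2 H
  atom 2: C, bond orders sum to 4 (valence 4) → 0 H
  atom 3: C, bond orders sum to 4 (valence 4) → 0 H
  atom 4: C, bond orders sum to 4 (valence 4) → 0 H
  atom 5: C, bond orders sum to 4 (valence 4) → 0 H
  atom 6: C, bond orders sum to 4 (valence 4) → 0 H
  atom 7: O, bond orders sum to 2 (valence 2) → 0 H
  atom 8: C, bond orders sum to 1 (valence 4) → 3 H
  atom 9: C, bond orders sum to 3 (valence 4) → 1 H
  atom 10: C, bond orders sum to 3 (valence 4) → 1 H
  atom 11: C, bond orders sum to 3 (valence 4) → 1 H
  atom 12: C, bond orders sum to 4 (valence 4) → 0 H
  atom 13: Br (halogen, monovalent) → 0 H
  atom 14: C, bond orders sum to 3 (valence 4) → 1 H
  atom 15: C, bond orders sum to 4 (valence 4) → 0 H
  atom 16: C, bond orders sum to 4 (valence 4) → 0 H
  atom 17: F (halogen, monovalent) → 0 H
  atom 18: F (halogen, monovalent) → 0 H
  atom 19: F (halogen, monovalent) → 0 H
Totals → C:13, H:9, Br:1, F:3, N:1, O:1.

C13H9BrF3NO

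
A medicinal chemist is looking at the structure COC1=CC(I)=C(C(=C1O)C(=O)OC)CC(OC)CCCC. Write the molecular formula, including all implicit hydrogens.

Walk through each heavy atom and fill implicit hydrogens from standard valence (C 4, N 3, O 2, S 2, halogen 1):
  atom 1: C, bond orders sum to 1 (valence 4) → 3 H
  atom 2: O, bond orders sum to 2 (valence 2) → 0 H
  atom 3: C, bond orders sum to 4 (valence 4) → 0 H
  atom 4: C, bond orders sum to 3 (valence 4) → 1 H
  atom 5: C, bond orders sum to 4 (valence 4) → 0 H
  atom 6: I (halogen, monovalent) → 0 H
  atom 7: C, bond orders sum to 4 (valence 4) → 0 H
  atom 8: C, bond orders sum to 4 (valence 4) → 0 H
  atom 9: C, bond orders sum to 4 (valence 4) → 0 H
  atom 10: O, bond orders sum to 1 (valence 2) → 1 H
  atom 11: C, bond orders sum to 4 (valence 4) → 0 H
  atom 12: O, bond orders sum to 2 (valence 2) → 0 H
  atom 13: O, bond orders sum to 2 (valence 2) → 0 H
  atom 14: C, bond orders sum to 1 (valence 4) → 3 H
  atom 15: C, bond orders sum to 2 (valence 4) → 2 H
  atom 16: C, bond orders sum to 3 (valence 4) → 1 H
  atom 17: O, bond orders sum to 2 (valence 2) → 0 H
  atom 18: C, bond orders sum to 1 (valence 4) → 3 H
  atom 19: C, bond orders sum to 2 (valence 4) → 2 H
  atom 20: C, bond orders sum to 2 (valence 4) → 2 H
  atom 21: C, bond orders sum to 2 (valence 4) → 2 H
  atom 22: C, bond orders sum to 1 (valence 4) → 3 H
Totals → C:16, H:23, I:1, O:5.

C16H23IO5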